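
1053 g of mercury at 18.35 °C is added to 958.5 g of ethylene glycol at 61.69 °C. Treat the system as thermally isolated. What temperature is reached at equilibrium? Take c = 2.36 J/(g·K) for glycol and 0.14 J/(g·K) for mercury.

T_f ≈ 59.0 °C

Heat gained plus heat lost sum to zero:
958.5*2.36*(T − 61.69) + 1053*0.14*(T − 18.35) = 0
2262.1(T − 61.69) + 147.42(T − 18.35) = 0
(2262.1 + 147.42) T = 2262.1*61.69 + 147.42*18.35
T = 142252/2409.5 ≈ 59.04 °C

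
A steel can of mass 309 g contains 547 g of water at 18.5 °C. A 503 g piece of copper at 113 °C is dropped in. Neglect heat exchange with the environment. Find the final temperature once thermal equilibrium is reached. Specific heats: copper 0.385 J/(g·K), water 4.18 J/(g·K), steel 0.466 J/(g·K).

T_f ≈ 25.5 °C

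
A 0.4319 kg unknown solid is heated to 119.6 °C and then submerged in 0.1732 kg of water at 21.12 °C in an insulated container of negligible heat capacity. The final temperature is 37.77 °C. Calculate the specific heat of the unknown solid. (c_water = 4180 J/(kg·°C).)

c ≈ 341 J/(kg·°C)

Heat gained plus heat lost sum to zero:
0.4319·c·(37.77 − 119.6) + 0.1732·4180·(37.77 − 21.12) = 0
-35.34 c = -12054
c = -12054/-35.34 ≈ 341.1 J/(kg·°C)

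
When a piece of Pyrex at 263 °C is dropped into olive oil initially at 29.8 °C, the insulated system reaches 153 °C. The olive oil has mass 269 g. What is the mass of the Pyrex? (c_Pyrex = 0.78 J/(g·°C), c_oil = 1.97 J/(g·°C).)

m ≈ 761 g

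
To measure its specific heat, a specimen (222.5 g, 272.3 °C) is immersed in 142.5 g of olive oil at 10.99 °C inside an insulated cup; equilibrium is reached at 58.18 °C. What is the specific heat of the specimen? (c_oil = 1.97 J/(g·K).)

Net heat exchanged in the isolated system is zero:
222.5·c·(58.18 − 272.3) + 142.5·1.97·(58.18 − 10.99) = 0
-47642 c = -13247
c = -13247/-47642 ≈ 0.2781 J/(g·K)

c ≈ 0.278 J/(g·K)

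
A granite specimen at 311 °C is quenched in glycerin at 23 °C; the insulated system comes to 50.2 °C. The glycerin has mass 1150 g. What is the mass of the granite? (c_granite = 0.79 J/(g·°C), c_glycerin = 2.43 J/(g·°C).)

Net heat exchanged in the isolated system is zero:
m×0.79×(50.2 − 311) + 1150×2.43×(50.2 − 23) = 0
-206.03 m = -76010
m = -76010/-206.03 ≈ 368.9 g

m ≈ 369 g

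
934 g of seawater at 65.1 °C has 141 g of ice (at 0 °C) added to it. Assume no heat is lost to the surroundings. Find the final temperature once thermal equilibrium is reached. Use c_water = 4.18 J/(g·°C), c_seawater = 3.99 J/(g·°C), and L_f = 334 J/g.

T_f ≈ 45.3 °C

Taking heat into each body as positive, Σ m c ΔT = 0:
latent heat to melt: 141×334 = 47094
  warm the meltwater: 589.38 T
  seawater: 3726.7(T − 65.1)
4316 T = 242606 − 47094 = 195512
T ≈ 45.30 °C. Since T > 0 °C, the all-ice-melts assumption holds.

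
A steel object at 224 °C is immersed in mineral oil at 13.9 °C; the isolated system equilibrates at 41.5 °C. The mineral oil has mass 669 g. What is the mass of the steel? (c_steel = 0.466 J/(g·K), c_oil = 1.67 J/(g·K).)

|Q_steel| = |Q_oil|:
m×0.466×(224 − 41.5) = 669×1.67×(41.5 − 13.9)
85.05 m = 30836  ⇒  m ≈ 362.6 g

m ≈ 363 g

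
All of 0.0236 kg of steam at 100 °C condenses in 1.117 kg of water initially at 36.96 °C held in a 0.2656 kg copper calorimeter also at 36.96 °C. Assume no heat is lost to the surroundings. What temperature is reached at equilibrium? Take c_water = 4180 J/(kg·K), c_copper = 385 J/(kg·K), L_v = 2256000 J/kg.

T_f ≈ 49.2 °C

Sum of m c ΔT and latent-heat terms is zero:
condense steam: −0.0236·2256000 = −53242
  condensate cools 100→T: 0.0236·4180·(T − 100) = 98.65(T − 100)
  water warms: 1.117·4180·(T − 36.96) = 4669.1(T − 36.96)
  copper cup: 0.2656·385·(T − 36.96) = 102.26(T − 36.96)
4870 T = 53242 + 9864.8 + 176348 = 239454
T ≈ 49.17 °C — below 100 °C, confirming all the steam condensed.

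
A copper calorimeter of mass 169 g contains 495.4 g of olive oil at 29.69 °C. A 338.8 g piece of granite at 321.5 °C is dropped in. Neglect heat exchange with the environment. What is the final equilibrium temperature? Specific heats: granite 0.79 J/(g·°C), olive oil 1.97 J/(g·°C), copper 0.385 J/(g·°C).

T_f ≈ 89.4 °C

Heat gained plus heat lost sum to zero:
338.8·0.79·(T − 321.5) + 495.4·1.97·(T − 29.69) + 169·0.385·(T − 29.69) = 0
267.65(T − 321.5) + 975.94(T − 29.69) + 65.06(T − 29.69) = 0
1308.7 T = 116957
T = 116957 / 1308.7 = 89.4 °C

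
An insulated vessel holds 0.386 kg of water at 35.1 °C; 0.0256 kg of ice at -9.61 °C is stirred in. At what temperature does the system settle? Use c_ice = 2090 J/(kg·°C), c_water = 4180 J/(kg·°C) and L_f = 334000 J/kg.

T_f ≈ 27.6 °C

Heat gained plus heat lost sum to zero:
warm ice to 0 °C: 0.0256×2090×(0 − (-9.61)) = 514.17; fusion: m_ice L_f = 0.0256×334000 = 8550.4; warm the meltwater: 107.01 T; water: 1613.5(T − 35.1)
1720.5 T = 56633 − 9064.6 = 47569
T ≈ 27.65 °C. Since T > 0 °C, the all-ice-melts assumption holds.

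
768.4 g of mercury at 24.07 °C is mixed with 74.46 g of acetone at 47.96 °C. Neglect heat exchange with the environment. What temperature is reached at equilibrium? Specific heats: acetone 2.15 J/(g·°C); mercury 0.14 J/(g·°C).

T_f ≈ 38.4 °C

With ΣQ=0 the equilibrium temperature is the m·c-weighted mean:
T_f = (160.09·47.96 + 107.58·24.07) / (160.09 + 107.58)
    = 10267 / 267.66 ≈ 38.36 °C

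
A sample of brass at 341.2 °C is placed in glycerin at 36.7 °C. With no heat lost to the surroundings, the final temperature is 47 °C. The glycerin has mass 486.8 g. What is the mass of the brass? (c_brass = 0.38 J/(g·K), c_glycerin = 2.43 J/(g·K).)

|Q_brass| = |Q_glycerin|:
m·0.38·(341.2 − 47) = 486.8·2.43·(47 − 36.7)
111.8 m = 12184  ⇒  m ≈ 109 g

m ≈ 109 g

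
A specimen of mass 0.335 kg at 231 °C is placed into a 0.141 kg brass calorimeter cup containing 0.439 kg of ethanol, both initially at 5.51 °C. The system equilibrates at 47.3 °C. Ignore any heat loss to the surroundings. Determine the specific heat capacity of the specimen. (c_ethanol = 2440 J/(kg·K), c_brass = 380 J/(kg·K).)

Conservation of energy gives ΣQ = 0:
0.335·c·(47.3 − 231) + 0.439·2440·(47.3 − 5.51) + 0.141·380·(47.3 − 5.51) = 0
-61.54 c = -47003
c = -47003/-61.54 ≈ 763.8 J/(kg·K)

c ≈ 764 J/(kg·K)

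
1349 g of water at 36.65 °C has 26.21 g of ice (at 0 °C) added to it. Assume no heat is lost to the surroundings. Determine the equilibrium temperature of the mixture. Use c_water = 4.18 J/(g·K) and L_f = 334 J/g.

T_f ≈ 34.4 °C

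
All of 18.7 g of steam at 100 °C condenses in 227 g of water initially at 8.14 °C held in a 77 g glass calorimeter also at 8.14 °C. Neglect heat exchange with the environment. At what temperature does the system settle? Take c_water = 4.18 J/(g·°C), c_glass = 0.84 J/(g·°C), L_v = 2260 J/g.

Energy balance with sensible and latent terms:
latent heat released on condensation: 18.7×2260 = 42262; condensate cools 100→T: 18.7×4.18×(T − 100) = 78.17(T − 100); original water: 948.86(T − 8.14); glass cup: 77×0.84×(T − 8.14) = 64.68(T − 8.14)
1091.7 T = 42262 + 7816.6 + 8250.2 = 58329
T ≈ 53.43 °C (< 100 °C, so full condensation is consistent).

T_f ≈ 53.4 °C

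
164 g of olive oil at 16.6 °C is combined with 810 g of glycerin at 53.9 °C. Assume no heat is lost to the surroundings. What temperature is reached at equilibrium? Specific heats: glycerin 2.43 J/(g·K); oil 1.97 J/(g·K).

Heat gained plus heat lost sum to zero:
810·2.43·(T − 53.9) + 164·1.97·(T − 16.6) = 0
1968.3(T − 53.9) + 323.08(T − 16.6) = 0
(1968.3 + 323.08) T = 1968.3·53.9 + 323.08·16.6
T ≈ 48.64 °C

T_f ≈ 48.6 °C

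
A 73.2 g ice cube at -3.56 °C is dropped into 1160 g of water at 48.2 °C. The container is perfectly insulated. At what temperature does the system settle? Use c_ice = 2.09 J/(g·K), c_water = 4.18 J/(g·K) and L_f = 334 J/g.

T_f ≈ 40.5 °C

Conservation of energy gives ΣQ = 0:
warm ice to 0 °C: 73.2·2.09·(0 − (-3.56)) = 544.64; latent heat to melt: 73.2·334 = 24449; warm the meltwater: 305.98 T; water cools: 1160·4.18·(T − 48.2) = 4848.8(T − 48.2)
5154.8 T = 233712 − 24993 = 208719
T ≈ 40.49 °C — above 0 °C, consistent with complete melting.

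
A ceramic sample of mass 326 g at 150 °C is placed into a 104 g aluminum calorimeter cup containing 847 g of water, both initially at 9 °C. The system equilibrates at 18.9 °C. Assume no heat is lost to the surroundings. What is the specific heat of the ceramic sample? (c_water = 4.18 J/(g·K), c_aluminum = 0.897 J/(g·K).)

Setting the total heat transfer to zero:
326·c·(18.9 − 150) + 847·4.18·(18.9 − 9) + 104·0.897·(18.9 − 9) = 0
-42739 c = -35974
c = -35974/-42739 ≈ 0.8417 J/(g·K)

c ≈ 0.842 J/(g·K)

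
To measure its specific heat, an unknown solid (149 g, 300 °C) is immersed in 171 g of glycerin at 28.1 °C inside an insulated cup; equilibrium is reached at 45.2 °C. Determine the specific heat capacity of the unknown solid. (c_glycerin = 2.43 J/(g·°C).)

c ≈ 0.187 J/(g·°C)

Let T be the final temperature. ΣQ_i = 0:
149·c·(45.2 − 300) + 171·2.43·(45.2 − 28.1) = 0
-37965 c = -7105.6
c = -7105.6/-37965 ≈ 0.1872 J/(g·°C)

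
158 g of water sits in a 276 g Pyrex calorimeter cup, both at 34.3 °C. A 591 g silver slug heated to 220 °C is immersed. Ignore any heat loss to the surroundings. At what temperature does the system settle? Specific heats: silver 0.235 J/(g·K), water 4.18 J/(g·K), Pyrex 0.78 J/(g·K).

Let T be the final temperature. ΣQ_i = 0:
591*0.235*(T − 220) + 158*4.18*(T − 34.3) + 276*0.78*(T − 34.3) = 0
(138.88 + 660.44 + 215.28) T = 138.88*220 + 660.44*34.3 + 215.28*34.3
T = 60592 / 1014.6 = 59.7 °C

T_f ≈ 59.7 °C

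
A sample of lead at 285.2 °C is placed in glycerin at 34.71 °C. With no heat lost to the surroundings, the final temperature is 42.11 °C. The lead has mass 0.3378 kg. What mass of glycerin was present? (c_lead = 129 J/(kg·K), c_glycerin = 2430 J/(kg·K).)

m ≈ 0.589 kg

Heat gained plus heat lost sum to zero:
0.3378·129·(42.11 − 285.2) + m·2430·(42.11 − 34.71) = 0
17982 m = 10593
m = 10593/17982 ≈ 0.5891 kg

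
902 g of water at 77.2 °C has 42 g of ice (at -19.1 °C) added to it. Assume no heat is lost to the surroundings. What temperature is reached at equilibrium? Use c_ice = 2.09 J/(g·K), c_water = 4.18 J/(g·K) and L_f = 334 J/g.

T_f ≈ 69.8 °C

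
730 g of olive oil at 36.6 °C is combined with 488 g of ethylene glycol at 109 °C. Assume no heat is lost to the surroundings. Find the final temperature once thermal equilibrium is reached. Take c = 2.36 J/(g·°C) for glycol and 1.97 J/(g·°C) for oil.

With ΣQ=0 the equilibrium temperature is the m·c-weighted mean:
T_f = (1151.7*109 + 1438.1*36.6) / (1151.7 + 1438.1)
    = 178168 / 2589.8 ≈ 68.80 °C

T_f ≈ 68.8 °C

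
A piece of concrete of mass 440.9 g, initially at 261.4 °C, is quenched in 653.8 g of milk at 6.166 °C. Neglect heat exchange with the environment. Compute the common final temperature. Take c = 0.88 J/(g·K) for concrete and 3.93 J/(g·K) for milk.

T_f ≈ 39.7 °C

Set heat shed by the hot body equal to heat absorbed by the cold body:
440.9*0.88*(261.4 − T) = 653.8*3.93*(T − 6.166)
387.99(261.4 − T) = 2569.4(T − 6.166)
2957.4 T = 117264  ⇒  T ≈ 39.65 °C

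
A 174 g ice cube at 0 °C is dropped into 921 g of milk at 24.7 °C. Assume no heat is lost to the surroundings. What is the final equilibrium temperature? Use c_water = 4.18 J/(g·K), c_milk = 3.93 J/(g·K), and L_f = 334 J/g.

Net heat exchanged in the isolated system is zero:
latent heat to melt: 174×334 = 58116
  meltwater 0→T: 174×4.18×T = 727.32 T
  milk: 3619.5(T − 24.7)
4346.9 T = 89402 − 58116 = 31286
T ≈ 7.20 °C. Since T > 0 °C, the all-ice-melts assumption holds.

T_f ≈ 7.2 °C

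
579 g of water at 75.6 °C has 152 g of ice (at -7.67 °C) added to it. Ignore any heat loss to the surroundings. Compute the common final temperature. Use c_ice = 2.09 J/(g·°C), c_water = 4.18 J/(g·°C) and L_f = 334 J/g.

Taking heat into each body as positive, Σ m c ΔT = 0:
ice -7.67→0 °C: 152·2.09·7.67 = 2436.6
  melt ice: 152·334 = 50768
  warm the meltwater: 635.36 T
  water: 2420.2(T − 75.6)
3055.6 T = 182969 − 53205 = 129764
T ≈ 42.47 °C — above 0 °C, consistent with complete melting.

T_f ≈ 42.5 °C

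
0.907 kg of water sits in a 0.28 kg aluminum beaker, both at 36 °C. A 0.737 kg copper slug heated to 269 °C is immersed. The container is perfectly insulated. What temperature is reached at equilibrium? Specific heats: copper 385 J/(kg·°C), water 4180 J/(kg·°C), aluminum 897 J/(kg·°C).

T_f is the heat-capacity-weighted average of the initial temperatures:
T_f = (283.75*269 + 3791.3*36 + 251.16*36) / (283.75 + 3791.3 + 251.16)
    = 221855 / 4326.2 ≈ 51.28 °C

T_f ≈ 51.3 °C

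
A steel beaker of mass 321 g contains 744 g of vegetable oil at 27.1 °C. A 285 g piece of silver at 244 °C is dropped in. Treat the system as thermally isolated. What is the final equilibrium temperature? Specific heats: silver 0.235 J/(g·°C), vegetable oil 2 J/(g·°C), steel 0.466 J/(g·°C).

Net heat exchanged in the isolated system is zero:
285*0.235*(T − 244) + 744*2*(T − 27.1) + 321*0.466*(T − 27.1) = 0
(66.97 + 1488 + 149.59) T = 66.97*244 + 1488*27.1 + 149.59*27.1
T = 60720/1704.6 ≈ 35.62 °C

T_f ≈ 35.6 °C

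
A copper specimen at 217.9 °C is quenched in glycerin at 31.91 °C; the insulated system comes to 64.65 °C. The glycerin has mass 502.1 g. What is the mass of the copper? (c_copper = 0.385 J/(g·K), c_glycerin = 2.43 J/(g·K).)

Heat lost by the copper = heat gained by the glycerin:
m·0.385·(217.9 − 64.65) = 502.1·2.43·(64.65 − 31.91)
59 m = 39946  ⇒  m ≈ 677 g

m ≈ 677 g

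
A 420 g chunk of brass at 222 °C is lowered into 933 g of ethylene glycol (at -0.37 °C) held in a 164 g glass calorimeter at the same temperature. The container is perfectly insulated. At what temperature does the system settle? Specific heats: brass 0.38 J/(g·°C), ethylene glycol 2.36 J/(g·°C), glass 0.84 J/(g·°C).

Energy conservation, ΣQ = 0:
420·0.38·(T − 222) + 933·2.36·(T − (-0.37)) + 164·0.84·(T − (-0.37)) = 0
(159.6 + 2201.9 + 137.76) T = 159.6·222 + 2201.9·(-0.37) + 137.76·(-0.37)
T = 34566 / 2499.2 = 13.8 °C

T_f ≈ 13.8 °C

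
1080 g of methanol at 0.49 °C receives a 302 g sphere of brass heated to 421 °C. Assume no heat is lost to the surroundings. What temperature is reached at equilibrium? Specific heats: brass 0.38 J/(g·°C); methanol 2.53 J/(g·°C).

T_f ≈ 17.4 °C

T_f is the heat-capacity-weighted average of the initial temperatures:
T_f = (114.76×421 + 2732.4×0.49) / (114.76 + 2732.4)
    = 49653 / 2847.2 ≈ 17.44 °C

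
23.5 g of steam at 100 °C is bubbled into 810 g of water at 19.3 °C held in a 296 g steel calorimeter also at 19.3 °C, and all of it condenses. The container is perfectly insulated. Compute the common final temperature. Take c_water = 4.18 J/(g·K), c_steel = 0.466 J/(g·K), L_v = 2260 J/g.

T_f ≈ 36.2 °C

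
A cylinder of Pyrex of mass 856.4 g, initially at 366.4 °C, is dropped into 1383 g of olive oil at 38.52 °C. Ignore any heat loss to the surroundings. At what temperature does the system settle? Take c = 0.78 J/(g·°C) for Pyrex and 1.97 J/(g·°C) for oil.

Let T be the final temperature. ΣQ_i = 0:
856.4·0.78·(T − 366.4) + 1383·1.97·(T − 38.52) = 0
667.99(T − 366.4) + 2724.5(T − 38.52) = 0
3392.5 T = 349700
T = 349700 / 3392.5 = 103 °C

T_f ≈ 103.1 °C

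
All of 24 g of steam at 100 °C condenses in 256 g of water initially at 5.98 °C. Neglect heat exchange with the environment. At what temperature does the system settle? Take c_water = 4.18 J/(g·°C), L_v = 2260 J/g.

T_f ≈ 60.4 °C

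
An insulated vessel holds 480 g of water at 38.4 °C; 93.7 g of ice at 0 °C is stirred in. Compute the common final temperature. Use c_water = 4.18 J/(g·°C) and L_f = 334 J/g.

T_f ≈ 19.1 °C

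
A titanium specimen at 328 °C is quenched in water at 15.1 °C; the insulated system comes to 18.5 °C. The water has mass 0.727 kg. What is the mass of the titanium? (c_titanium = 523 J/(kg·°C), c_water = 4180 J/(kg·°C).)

|Q_titanium| = |Q_water|:
m·523·(328 − 18.5) = 0.727·4180·(18.5 − 15.1)
161868 m = 10332  ⇒  m ≈ 0.06383 kg

m ≈ 0.0638 kg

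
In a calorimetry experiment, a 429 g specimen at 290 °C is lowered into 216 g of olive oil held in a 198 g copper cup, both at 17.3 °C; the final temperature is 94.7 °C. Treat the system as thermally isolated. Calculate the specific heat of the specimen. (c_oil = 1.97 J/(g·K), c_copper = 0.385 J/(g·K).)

Net heat exchanged in the isolated system is zero:
429×c×(94.7 − 290) + 216×1.97×(94.7 − 17.3) + 198×0.385×(94.7 − 17.3) = 0
-83784 c = -38835
c = -38835/-83784 ≈ 0.4635 J/(g·K)

c ≈ 0.464 J/(g·K)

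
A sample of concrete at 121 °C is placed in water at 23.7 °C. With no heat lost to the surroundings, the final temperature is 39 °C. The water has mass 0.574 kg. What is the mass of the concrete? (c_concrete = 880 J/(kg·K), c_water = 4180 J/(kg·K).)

Heat lost by the concrete = heat gained by the water:
m×880×(121 − 39) = 0.574×4180×(39 − 23.7)
72160 m = 36710  ⇒  m ≈ 0.5087 kg

m ≈ 0.509 kg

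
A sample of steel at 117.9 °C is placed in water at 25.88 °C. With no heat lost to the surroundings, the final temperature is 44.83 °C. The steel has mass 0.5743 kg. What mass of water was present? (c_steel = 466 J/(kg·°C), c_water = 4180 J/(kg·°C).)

|Q_steel| = |Q_water|:
0.5743·466·(117.9 − 44.83) = m·4180·(44.83 − 25.88)
79211 m = 19555  ⇒  m ≈ 0.2469 kg

m ≈ 0.247 kg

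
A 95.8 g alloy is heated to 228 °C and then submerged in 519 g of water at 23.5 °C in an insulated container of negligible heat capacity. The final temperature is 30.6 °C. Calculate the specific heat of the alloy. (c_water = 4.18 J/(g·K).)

Heat lost by the alloy = heat gained by the water:
95.8×c×(228 − 30.6) = 519×4.18×(30.6 − 23.5)
18911 c = 15403  ⇒  c ≈ 0.8145 J/(g·K)

c ≈ 0.814 J/(g·K)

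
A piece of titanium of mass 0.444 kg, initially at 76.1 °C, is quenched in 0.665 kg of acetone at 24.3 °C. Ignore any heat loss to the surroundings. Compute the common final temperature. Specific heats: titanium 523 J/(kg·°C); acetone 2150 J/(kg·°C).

T_f ≈ 31.5 °C

T_f = Σ m_i c_i T_i / Σ m_i c_i:
T_f = (232.21*76.1 + 1429.8*24.3) / (232.21 + 1429.8)
    = 52414 / 1662 ≈ 31.54 °C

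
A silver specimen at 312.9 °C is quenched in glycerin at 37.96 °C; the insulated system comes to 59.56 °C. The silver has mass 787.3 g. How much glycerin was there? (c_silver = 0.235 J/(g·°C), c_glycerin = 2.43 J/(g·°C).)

|Q_silver| = |Q_glycerin|:
787.3×0.235×(312.9 − 59.56) = m×2.43×(59.56 − 37.96)
52.49 m = 46872  ⇒  m ≈ 893 g

m ≈ 893 g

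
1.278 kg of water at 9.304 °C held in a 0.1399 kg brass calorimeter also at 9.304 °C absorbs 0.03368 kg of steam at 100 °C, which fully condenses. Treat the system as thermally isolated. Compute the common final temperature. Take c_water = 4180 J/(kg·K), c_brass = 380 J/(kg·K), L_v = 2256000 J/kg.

T_f ≈ 25.3 °C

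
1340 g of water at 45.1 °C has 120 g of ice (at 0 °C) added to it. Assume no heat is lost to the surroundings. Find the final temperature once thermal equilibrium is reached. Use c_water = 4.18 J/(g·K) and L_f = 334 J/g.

Setting the total heat transfer to zero:
latent heat to melt: 120·334 = 40080; meltwater 0→T: 120·4.18·T = 501.6 T; water cools: 1340·4.18·(T − 45.1) = 5601.2(T − 45.1)
6102.8 T = 252614 − 40080 = 212534
T ≈ 34.83 °C (positive, so assuming full melt was valid).

T_f ≈ 34.8 °C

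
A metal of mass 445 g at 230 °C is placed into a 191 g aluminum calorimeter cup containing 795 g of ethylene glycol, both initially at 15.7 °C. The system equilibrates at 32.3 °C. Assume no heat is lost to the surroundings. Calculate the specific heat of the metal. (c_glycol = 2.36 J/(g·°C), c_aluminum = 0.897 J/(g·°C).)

Net heat exchanged in the isolated system is zero:
445·c·(32.3 − 230) + 795·2.36·(32.3 − 15.7) + 191·0.897·(32.3 − 15.7) = 0
-87976 c = -33989
c = -33989/-87976 ≈ 0.3863 J/(g·°C)

c ≈ 0.386 J/(g·°C)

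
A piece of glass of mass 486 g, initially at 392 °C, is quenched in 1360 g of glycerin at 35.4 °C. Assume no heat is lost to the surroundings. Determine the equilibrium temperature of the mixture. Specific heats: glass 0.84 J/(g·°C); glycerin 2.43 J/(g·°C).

T_f ≈ 74.6 °C

Heat lost by the glass equals heat gained by the glycerin:
486*0.84*(392 − T) = 1360*2.43*(T − 35.4)
408.24(392 − T) = 3304.8(T − 35.4)
3713 T = 277020  ⇒  T ≈ 74.61 °C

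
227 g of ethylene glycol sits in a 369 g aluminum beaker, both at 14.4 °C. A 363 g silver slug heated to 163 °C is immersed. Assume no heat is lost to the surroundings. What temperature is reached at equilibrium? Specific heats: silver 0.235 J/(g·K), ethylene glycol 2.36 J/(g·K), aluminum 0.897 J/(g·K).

Setting the total heat transfer to zero:
363·0.235·(T − 163) + 227·2.36·(T − 14.4) + 369·0.897·(T − 14.4) = 0
85.3(T − 163) + 535.72(T − 14.4) + 330.99(T − 14.4) = 0
952.02 T = 26385
T = 26385 / 952.02 = 27.7 °C

T_f ≈ 27.7 °C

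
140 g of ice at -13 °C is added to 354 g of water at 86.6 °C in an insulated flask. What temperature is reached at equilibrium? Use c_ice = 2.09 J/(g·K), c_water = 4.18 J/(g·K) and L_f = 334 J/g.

T_f ≈ 37.6 °C

Heat gained plus heat lost sum to zero:
ice -13→0 °C: 140×2.09×13 = 3803.8; melt ice: 140×334 = 46760; meltwater 0→T: 140×4.18×T = 585.2 T; water cools: 354×4.18×(T − 86.6) = 1479.7(T − 86.6)
2064.9 T = 128144 − 50564 = 77580
T ≈ 37.57 °C (positive, so assuming full melt was valid).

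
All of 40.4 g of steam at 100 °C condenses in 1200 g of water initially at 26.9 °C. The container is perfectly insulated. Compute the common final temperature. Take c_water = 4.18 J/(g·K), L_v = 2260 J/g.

Taking heat into each body as positive, Σ m c ΔT = 0:
condense steam: −40.4·2260 = −91304
  condensed water 100 °C→T: 168.87(T − 100)
  original water: 5016(T − 26.9)
5184.9 T = 91304 + 16887 + 134930 = 243122
T ≈ 46.89 °C — below 100 °C, confirming all the steam condensed.

T_f ≈ 46.9 °C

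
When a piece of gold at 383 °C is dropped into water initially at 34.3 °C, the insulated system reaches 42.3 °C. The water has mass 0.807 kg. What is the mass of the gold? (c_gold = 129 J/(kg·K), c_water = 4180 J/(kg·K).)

m ≈ 0.614 kg

|Q_gold| = |Q_water|:
m×129×(383 − 42.3) = 0.807×4180×(42.3 − 34.3)
43950 m = 26986  ⇒  m ≈ 0.614 kg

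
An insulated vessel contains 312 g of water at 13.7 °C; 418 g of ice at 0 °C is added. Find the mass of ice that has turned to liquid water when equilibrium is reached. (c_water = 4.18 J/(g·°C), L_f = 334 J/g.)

Water can give up m c ΔT = 312·4.18·13.7 = 17867 J before reaching 0 °C.
To melt every bit of ice: 418·334 = 139612 J.
Since 17867 < 139612 J, not all the ice melts; equilibrium is at 0 °C.
m_melt = 17867 / L_f = 53.49 g.

m_melted ≈ 53.5 g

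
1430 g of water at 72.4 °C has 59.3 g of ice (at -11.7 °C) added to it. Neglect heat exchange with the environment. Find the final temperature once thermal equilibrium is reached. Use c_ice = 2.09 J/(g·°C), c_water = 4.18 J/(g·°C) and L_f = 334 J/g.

Let T be the final temperature. ΣQ_i = 0:
warm ice to 0 °C: 59.3·2.09·(0 − (-11.7)) = 1450.1; melt ice: 59.3·334 = 19806; meltwater 0→T: 59.3·4.18·T = 247.87 T; water: 5977.4(T − 72.4)
6225.3 T = 432764 − 21256 = 411507
T ≈ 66.10 °C (positive, so assuming full melt was valid).

T_f ≈ 66.1 °C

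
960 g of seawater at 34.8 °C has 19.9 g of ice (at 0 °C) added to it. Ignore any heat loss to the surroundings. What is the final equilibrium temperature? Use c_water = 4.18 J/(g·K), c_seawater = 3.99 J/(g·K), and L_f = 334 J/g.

Conservation of energy gives ΣQ = 0:
latent heat to melt: 19.9·334 = 6646.6; meltwater 0→T: 19.9·4.18·T = 83.18 T; seawater: 3830.4(T − 34.8)
3913.6 T = 133298 − 6646.6 = 126651
T ≈ 32.36 °C. Since T > 0 °C, the all-ice-melts assumption holds.

T_f ≈ 32.4 °C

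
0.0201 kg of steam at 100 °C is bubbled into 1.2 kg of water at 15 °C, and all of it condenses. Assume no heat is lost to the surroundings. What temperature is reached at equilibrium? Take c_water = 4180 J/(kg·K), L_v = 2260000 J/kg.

T_f ≈ 25.3 °C

Taking heat into each body as positive, Σ m c ΔT = 0:
latent heat released on condensation: 0.0201×2260000 = 45426; condensed water 100 °C→T: 84.02(T − 100); original water: 5016(T − 15)
5100 T = 45426 + 8401.8 + 75240 = 129068
T ≈ 25.31 °C (< 100 °C, so full condensation is consistent).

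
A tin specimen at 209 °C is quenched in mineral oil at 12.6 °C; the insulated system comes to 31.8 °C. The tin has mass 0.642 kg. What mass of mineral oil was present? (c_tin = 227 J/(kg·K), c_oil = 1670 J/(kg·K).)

Heat gained plus heat lost sum to zero:
0.642×227×(31.8 − 209) + m×1670×(31.8 − 12.6) = 0
32064 m = 25824
m = 25824/32064 ≈ 0.8054 kg

m ≈ 0.805 kg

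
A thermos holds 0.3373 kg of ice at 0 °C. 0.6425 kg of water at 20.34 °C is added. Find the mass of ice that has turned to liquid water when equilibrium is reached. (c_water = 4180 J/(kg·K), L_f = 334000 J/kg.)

m_melted ≈ 0.164 kg

Cooling the water to 0 °C releases 0.6425×4180×20.34 = 54626 J.
Melting all 0.3373 kg of ice would need 0.3373×334000 = 112658 J.
That's not enough to melt it all — equilibrium is at 0 °C with ice remaining.
m_melted×334000 = 54626  ⇒  m_melted ≈ 0.1636 kg.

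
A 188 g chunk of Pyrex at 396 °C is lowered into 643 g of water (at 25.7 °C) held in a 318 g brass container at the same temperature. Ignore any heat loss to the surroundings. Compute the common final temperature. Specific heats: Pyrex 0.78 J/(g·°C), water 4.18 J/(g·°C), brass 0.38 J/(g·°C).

T_f ≈ 44.1 °C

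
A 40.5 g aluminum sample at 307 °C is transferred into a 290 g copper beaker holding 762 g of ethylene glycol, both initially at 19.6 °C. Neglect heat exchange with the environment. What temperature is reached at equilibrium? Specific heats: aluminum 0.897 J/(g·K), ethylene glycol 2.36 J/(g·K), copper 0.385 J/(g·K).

T_f ≈ 25.0 °C

Heat gained plus heat lost sum to zero:
40.5*0.897*(T − 307) + 762*2.36*(T − 19.6) + 290*0.385*(T − 19.6) = 0
36.33(T − 307) + 1798.3(T − 19.6) + 111.65(T − 19.6) = 0
1946.3 T = 48588
T = 48588 / 1946.3 = 25 °C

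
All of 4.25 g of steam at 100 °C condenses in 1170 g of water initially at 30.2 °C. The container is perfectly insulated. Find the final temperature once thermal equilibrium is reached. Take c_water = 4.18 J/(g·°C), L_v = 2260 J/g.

Sum of m c ΔT and latent-heat terms is zero:
latent heat released on condensation: 4.25·2260 = 9605; condensed water 100 °C→T: 17.77(T − 100); water warms: 1170·4.18·(T − 30.2) = 4890.6(T − 30.2)
4908.4 T = 9605 + 1776.5 + 147696 = 159078
T ≈ 32.41 °C (< 100 °C, so full condensation is consistent).

T_f ≈ 32.4 °C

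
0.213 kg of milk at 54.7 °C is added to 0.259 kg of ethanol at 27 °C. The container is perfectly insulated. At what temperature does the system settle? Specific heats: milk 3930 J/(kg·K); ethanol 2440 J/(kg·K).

T_f ≈ 42.8 °C

Set heat shed by the hot body equal to heat absorbed by the cold body:
0.213×3930×(54.7 − T) = 0.259×2440×(T − 27)
837.09(54.7 − T) = 631.96(T − 27)
1469.1 T = 62852  ⇒  T ≈ 42.78 °C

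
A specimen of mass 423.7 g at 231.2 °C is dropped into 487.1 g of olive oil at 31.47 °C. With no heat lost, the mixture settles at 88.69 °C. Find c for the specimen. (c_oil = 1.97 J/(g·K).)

c ≈ 0.909 J/(g·K)

Setting the total heat transfer to zero:
423.7·c·(88.69 − 231.2) + 487.1·1.97·(88.69 − 31.47) = 0
-60381 c = -54908
c = -54908/-60381 ≈ 0.9093 J/(g·K)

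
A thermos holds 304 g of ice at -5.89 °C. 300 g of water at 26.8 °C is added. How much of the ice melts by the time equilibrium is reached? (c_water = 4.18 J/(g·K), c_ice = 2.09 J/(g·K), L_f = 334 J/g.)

Water can give up m c ΔT = 300×4.18×26.8 = 33607 J before reaching 0 °C.
Warming the ice to 0 °C takes 304×2.09×5.89 = 3742.3 J, leaving 29865 J for melting.
Melting all 304 g of ice would need 304×334 = 101536 J.
That's not enough to melt it all — equilibrium is at 0 °C with ice remaining.
m_melt = 29865 / L_f = 89.42 g.

m_melted ≈ 89.4 g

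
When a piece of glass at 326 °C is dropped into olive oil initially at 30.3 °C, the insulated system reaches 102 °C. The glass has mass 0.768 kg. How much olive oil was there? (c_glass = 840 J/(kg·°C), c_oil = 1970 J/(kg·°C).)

m ≈ 1.02 kg

|Q_glass| = |Q_oil|:
0.768×840×(326 − 102) = m×1970×(102 − 30.3)
141249 m = 144507  ⇒  m ≈ 1.023 kg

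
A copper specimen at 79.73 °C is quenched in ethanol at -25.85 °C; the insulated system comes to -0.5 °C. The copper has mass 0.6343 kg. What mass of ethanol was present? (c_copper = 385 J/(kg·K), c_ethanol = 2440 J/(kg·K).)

m ≈ 0.317 kg

Heat gained plus heat lost sum to zero:
0.6343·385·(-0.5 − 79.73) + m·2440·(-0.5 − (-25.85)) = 0
61854 m = 19593
m = 19593/61854 ≈ 0.3168 kg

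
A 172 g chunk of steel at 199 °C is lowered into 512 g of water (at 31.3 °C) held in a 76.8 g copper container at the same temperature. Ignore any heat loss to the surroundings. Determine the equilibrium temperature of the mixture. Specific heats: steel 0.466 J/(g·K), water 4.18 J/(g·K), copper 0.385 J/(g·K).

Taking heat into each body as positive, Σ m c ΔT = 0:
172*0.466*(T − 199) + 512*4.18*(T − 31.3) + 76.8*0.385*(T − 31.3) = 0
(80.15 + 2140.2 + 29.57) T = 80.15*199 + 2140.2*31.3 + 29.57*31.3
T ≈ 37.27 °C

T_f ≈ 37.3 °C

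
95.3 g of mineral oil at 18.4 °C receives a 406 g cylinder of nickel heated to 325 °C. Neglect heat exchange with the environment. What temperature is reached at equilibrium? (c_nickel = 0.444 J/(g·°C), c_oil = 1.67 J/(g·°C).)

Taking heat into each body as positive, Σ m c ΔT = 0:
406·0.444·(T − 325) + 95.3·1.67·(T − 18.4) = 0
180.26(T − 325) + 159.15(T − 18.4) = 0
(180.26 + 159.15) T = 180.26·325 + 159.15·18.4
T = 61514 / 339.41 = 181 °C

T_f ≈ 181.2 °C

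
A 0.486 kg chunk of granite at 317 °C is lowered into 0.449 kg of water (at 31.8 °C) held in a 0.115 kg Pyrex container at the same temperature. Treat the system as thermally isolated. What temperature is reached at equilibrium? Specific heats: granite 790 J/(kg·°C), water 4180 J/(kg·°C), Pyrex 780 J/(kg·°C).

T_f ≈ 78.4 °C

Energy conservation, ΣQ = 0:
0.486·790·(T − 317) + 0.449·4180·(T − 31.8) + 0.115·780·(T − 31.8) = 0
(383.94 + 1876.8 + 89.7) T = 383.94·317 + 1876.8·31.8 + 89.7·31.8
T ≈ 78.39 °C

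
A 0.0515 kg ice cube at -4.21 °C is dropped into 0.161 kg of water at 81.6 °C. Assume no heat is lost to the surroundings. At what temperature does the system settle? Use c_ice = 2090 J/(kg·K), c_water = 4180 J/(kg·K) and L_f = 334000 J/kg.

T_f ≈ 41.9 °C

Energy balance with sensible and latent terms:
warm ice to 0 °C: 0.0515×2090×(0 − (-4.21)) = 453.14; fusion: m_ice L_f = 0.0515×334000 = 17201; meltwater 0→T: 0.0515×4180×T = 215.27 T; water: 672.98(T − 81.6)
888.25 T = 54915 − 17654 = 37261
T ≈ 41.95 °C. Since T > 0 °C, the all-ice-melts assumption holds.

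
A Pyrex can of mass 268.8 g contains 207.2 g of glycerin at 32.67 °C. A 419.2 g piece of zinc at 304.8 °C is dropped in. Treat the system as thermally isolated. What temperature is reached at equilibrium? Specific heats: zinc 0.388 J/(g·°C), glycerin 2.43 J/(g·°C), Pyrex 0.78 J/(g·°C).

Taking heat into each body as positive, Σ m c ΔT = 0:
419.2*0.388*(T − 304.8) + 207.2*2.43*(T − 32.67) + 268.8*0.78*(T − 32.67) = 0
875.81 T = 72875
T = 72875 / 875.81 = 83.2 °C

T_f ≈ 83.2 °C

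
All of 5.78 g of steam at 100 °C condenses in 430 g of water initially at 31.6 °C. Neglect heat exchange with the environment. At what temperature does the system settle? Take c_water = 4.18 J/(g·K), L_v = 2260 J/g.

Let T be the final temperature. ΣQ_i = 0:
steam→water at 100 °C releases m L_v = 5.78·2260 = 13063
  condensed water 100 °C→T: 24.16(T − 100)
  water warms: 430·4.18·(T − 31.6) = 1797.4(T − 31.6)
1821.6 T = 13063 + 2416 + 56798 = 72277
T ≈ 39.68 °C, under the boiling point, so the assumption holds.

T_f ≈ 39.7 °C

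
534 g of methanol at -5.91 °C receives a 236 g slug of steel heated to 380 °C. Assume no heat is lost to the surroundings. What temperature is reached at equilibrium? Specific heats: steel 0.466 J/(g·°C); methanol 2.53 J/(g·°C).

T_f ≈ 23.1 °C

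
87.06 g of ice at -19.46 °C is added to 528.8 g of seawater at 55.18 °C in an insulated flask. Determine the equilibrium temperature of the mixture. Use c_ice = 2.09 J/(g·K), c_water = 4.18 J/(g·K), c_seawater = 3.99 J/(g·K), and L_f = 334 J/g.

T_f ≈ 33.9 °C

Sum of m c ΔT and latent-heat terms is zero:
warm ice to 0 °C: 87.06×2.09×(0 − (-19.46)) = 3540.9
  melt ice: 87.06×334 = 29078
  warm the meltwater: 363.91 T
  seawater cools: 528.8×3.99×(T − 55.18) = 2109.9(T − 55.18)
2473.8 T = 116425 − 32619 = 83806
T ≈ 33.88 °C (positive, so assuming full melt was valid).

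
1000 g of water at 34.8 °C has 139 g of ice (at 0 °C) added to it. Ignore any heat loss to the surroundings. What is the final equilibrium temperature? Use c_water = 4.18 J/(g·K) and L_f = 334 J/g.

Energy conservation, ΣQ = 0:
fusion: m_ice L_f = 139×334 = 46426; warm the meltwater: 581.02 T; water cools: 1000×4.18×(T − 34.8) = 4180(T − 34.8)
4761 T = 145464 − 46426 = 99038
T ≈ 20.80 °C. Since T > 0 °C, the all-ice-melts assumption holds.

T_f ≈ 20.8 °C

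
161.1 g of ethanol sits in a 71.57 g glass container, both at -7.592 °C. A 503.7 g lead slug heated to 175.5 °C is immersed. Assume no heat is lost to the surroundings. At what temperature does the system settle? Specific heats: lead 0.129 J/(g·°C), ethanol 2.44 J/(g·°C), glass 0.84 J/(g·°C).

T_f = Σ m_i c_i T_i / Σ m_i c_i:
T_f = (64.98×175.5 + 393.08×(-7.592) + 60.12×(-7.592)) / (64.98 + 393.08 + 60.12)
    = 7962.8 / 518.18 ≈ 15.37 °C

T_f ≈ 15.4 °C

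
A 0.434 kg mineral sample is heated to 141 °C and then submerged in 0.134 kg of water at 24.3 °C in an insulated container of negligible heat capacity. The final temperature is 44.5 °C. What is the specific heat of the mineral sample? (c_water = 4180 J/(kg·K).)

c ≈ 270 J/(kg·K)

Heat lost by the mineral sample = heat gained by the water:
0.434·c·(141 − 44.5) = 0.134·4180·(44.5 − 24.3)
41.88 c = 11314  ⇒  c ≈ 270.2 J/(kg·K)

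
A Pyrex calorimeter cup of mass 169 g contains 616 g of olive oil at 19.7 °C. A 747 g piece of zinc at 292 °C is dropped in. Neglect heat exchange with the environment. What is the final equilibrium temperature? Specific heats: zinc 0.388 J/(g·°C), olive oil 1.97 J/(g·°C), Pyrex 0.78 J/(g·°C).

T_f ≈ 68.0 °C

With ΣQ=0 the equilibrium temperature is the m·c-weighted mean:
T_f = (289.84*292 + 1213.5*19.7 + 131.82*19.7) / (289.84 + 1213.5 + 131.82)
    = 111135 / 1635.2 ≈ 67.97 °C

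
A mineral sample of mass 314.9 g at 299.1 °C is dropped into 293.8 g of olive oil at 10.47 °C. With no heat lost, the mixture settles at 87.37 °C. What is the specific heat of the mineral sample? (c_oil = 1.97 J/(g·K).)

c ≈ 0.668 J/(g·K)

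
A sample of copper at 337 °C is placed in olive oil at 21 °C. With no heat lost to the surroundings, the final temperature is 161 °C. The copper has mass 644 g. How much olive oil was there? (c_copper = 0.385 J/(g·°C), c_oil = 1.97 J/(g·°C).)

|Q_copper| = |Q_oil|:
644·0.385·(337 − 161) = m·1.97·(161 − 21)
275.8 m = 43637  ⇒  m ≈ 158.2 g

m ≈ 158 g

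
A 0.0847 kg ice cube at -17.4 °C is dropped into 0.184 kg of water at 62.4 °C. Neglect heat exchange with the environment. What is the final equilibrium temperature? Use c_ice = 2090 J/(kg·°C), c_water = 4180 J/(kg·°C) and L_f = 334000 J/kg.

T_f ≈ 14.8 °C

Energy balance with sensible and latent terms:
warm ice to 0 °C: 0.0847×2090×(0 − (-17.4)) = 3080.2; latent heat to melt: 0.0847×334000 = 28290; warm the meltwater: 354.05 T; water: 769.12(T − 62.4)
1123.2 T = 47993 − 31370 = 16623
T ≈ 14.80 °C (positive, so assuming full melt was valid).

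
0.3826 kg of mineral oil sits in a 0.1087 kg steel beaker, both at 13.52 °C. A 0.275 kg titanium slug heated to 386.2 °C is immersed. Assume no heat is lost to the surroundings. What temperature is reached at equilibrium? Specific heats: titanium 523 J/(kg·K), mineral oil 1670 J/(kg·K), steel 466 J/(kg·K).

T_f ≈ 77.8 °C

Net heat exchanged in the isolated system is zero:
0.275×523×(T − 386.2) + 0.3826×1670×(T − 13.52) + 0.1087×466×(T − 13.52) = 0
(143.83 + 638.94 + 50.65) T = 143.83×386.2 + 638.94×13.52 + 50.65×13.52
T = 64869 / 833.42 = 77.8 °C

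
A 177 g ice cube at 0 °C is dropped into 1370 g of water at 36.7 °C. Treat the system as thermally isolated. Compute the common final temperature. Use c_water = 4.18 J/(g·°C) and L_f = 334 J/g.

Let T be the final temperature. ΣQ_i = 0:
fusion: m_ice L_f = 177×334 = 59118
  warm the meltwater: 739.86 T
  water: 5726.6(T − 36.7)
6466.5 T = 210166 − 59118 = 151048
T ≈ 23.36 °C — above 0 °C, consistent with complete melting.

T_f ≈ 23.4 °C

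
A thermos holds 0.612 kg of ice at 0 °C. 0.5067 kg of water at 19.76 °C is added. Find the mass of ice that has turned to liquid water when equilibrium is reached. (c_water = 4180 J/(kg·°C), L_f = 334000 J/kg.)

Cooling the water to 0 °C releases 0.5067·4180·19.76 = 41852 J.
To melt every bit of ice: 0.612·334000 = 204408 J.
Since 41852 < 204408 J, not all the ice melts; equilibrium is at 0 °C.
Mass melted = 41852/334000 ≈ 0.1253 kg.

m_melted ≈ 0.125 kg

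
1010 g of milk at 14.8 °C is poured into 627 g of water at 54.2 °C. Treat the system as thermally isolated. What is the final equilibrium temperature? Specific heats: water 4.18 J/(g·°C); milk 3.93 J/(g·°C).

T_f ≈ 30.5 °C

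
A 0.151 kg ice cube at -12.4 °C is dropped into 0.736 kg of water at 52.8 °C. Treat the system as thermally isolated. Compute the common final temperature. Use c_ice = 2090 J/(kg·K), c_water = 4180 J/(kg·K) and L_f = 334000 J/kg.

Net heat exchanged in the isolated system is zero:
ice -12.4→0 °C: 0.151·2090·12.4 = 3913.3; fusion: m_ice L_f = 0.151·334000 = 50434; warm the meltwater: 631.18 T; water cools: 0.736·4180·(T − 52.8) = 3076.5(T − 52.8)
3707.7 T = 162438 − 54347 = 108091
T ≈ 29.15 °C — above 0 °C, consistent with complete melting.

T_f ≈ 29.2 °C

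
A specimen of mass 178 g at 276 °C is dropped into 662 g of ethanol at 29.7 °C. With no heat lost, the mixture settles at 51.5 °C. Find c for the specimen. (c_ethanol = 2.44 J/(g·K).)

c ≈ 0.881 J/(g·K)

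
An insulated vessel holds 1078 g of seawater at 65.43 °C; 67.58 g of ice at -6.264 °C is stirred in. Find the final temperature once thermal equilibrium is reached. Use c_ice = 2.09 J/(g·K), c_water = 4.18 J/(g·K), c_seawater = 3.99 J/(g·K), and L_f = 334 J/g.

T_f ≈ 56.3 °C

Setting the total heat transfer to zero:
warm ice to 0 °C: 67.58·2.09·(0 − (-6.264)) = 884.74; latent heat to melt: 67.58·334 = 22572; meltwater 0→T: 67.58·4.18·T = 282.48 T; seawater cools: 1078·3.99·(T − 65.43) = 4301.2(T − 65.43)
4583.7 T = 281429 − 23456 = 257972
T ≈ 56.28 °C. Since T > 0 °C, the all-ice-melts assumption holds.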